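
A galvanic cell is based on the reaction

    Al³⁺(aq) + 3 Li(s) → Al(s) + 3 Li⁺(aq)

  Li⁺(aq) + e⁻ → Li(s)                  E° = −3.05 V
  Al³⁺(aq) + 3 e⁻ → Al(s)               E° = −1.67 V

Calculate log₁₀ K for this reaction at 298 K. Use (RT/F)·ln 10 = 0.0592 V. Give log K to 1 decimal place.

The Al³⁺/Al couple is reduced (cathode); E°cell = −1.67 − (−3.05) = +1.38 V with n = 3.
At equilibrium E = 0, so log K = nE°cell / 0.0592 = (3)(+1.38) / 0.0592 = 69.9.

log K = 69.9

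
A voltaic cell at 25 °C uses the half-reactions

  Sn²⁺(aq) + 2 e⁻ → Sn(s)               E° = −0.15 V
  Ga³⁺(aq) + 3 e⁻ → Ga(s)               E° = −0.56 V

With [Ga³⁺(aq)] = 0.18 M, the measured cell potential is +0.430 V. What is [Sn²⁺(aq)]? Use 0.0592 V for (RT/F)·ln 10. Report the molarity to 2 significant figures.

With Sn²⁺/Sn at the cathode and Ga³⁺/Ga at the anode, E°cell = −0.15 − (−0.56) = +0.41 V (n = 6).
Since E = E° − (0.0592/n)·log Q, log Q = n(E° − E)/0.0592 = −2.027.
For 3 Sn²⁺(aq) + 2 Ga(s) → 3 Sn(s) + 2 Ga³⁺(aq), the reaction quotient is Q = [Ga³⁺(aq)]^2 / [Sn²⁺(aq)]^3.
Isolating [Sn²⁺(aq)] in Q = 10^{−2.027} yields log [Sn²⁺(aq)] = 0.179, i.e. 1.5 M.

1.5 M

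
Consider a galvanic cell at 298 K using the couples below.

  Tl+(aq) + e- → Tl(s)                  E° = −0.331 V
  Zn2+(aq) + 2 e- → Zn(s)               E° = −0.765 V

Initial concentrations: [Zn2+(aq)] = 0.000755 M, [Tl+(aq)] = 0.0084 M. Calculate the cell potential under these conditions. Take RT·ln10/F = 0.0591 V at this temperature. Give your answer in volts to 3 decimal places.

+0.404 V

Tl⁺/Tl is reduced (cathode, E° = −0.331 V) and Zn²⁺/Zn is oxidized (anode).
E°cell = −0.331 − (−0.765) = +0.434 V, with n = 2 electrons transferred.
The balanced reaction is 2 Tl+(aq) + Zn(s) → 2 Tl(s) + Zn2+(aq), so Q = [Zn2+(aq)] / [Tl+(aq)]^2 = 10.7 and log Q = 1.029.
Applying E = E° − (RT ln10/nF)·log Q gives +0.434 − (0.0591/2)(1.029) = +0.404 V.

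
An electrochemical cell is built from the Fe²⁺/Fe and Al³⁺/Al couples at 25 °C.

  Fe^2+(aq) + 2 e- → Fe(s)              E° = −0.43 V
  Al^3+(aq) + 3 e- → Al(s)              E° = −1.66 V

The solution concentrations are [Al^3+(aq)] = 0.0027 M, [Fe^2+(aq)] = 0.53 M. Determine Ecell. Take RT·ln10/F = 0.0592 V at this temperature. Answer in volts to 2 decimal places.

+1.27 V

The Fe²⁺/Fe couple has the more positive E°, so it is the cathode; Al³⁺/Al is the anode.
E°cell = E°cat − E°an = −0.43 − (−1.66) = +1.23 V; n = 6.
For the overall reaction 3 Fe^2+(aq) + 2 Al(s) → 3 Fe(s) + 2 Al^3+(aq), Q = [Al^3+(aq)]^2 / [Fe^2+(aq)]^3 = 4.9×10^−5, giving log Q = −4.310.
Applying E = E° − (RT ln10/nF)·log Q gives +1.23 − (0.0592/6)(−4.310) = +1.27 V.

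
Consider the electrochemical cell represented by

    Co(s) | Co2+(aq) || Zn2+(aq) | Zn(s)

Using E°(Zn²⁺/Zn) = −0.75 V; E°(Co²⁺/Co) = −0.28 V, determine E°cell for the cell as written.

−0.47 V

By convention the left-hand electrode in cell notation is the anode (oxidation) and the right-hand electrode is the cathode (reduction).
E°cell = E°(right) − E°(left) = −0.75 − (−0.28) = −0.47 V.
The negative sign shows that, as written, the cell would require an external voltage to drive the reaction.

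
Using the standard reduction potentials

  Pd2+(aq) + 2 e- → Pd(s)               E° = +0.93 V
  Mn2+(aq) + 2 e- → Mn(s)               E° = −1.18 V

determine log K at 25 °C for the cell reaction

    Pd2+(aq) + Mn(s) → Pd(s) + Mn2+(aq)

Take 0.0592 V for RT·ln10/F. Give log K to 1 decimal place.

log K = 71.3

The Pd²⁺/Pd couple is reduced (cathode); E°cell = +0.93 − (−1.18) = +2.11 V with n = 2.
At equilibrium E = 0, so log K = nE°cell / 0.0592 = (2)(+2.11) / 0.0592 = 71.3.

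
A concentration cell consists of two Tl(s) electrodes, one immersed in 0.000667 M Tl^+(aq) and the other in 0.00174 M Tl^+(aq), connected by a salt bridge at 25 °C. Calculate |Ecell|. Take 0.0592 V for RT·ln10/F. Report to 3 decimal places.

0.025 V

For a concentration cell E°cell = 0, since both electrodes use the same couple.
The compartment with the higher Tl^+(aq) concentration (0.00174 M) acts as the cathode; ions are reduced there and produced at the dilute (0.000667 M) anode.
With n = 1, Ecell = −(0.0592/1)·log([dilute]/[conc]) = −(0.0592/1)·log(0.000667/0.00174) = +0.025 V.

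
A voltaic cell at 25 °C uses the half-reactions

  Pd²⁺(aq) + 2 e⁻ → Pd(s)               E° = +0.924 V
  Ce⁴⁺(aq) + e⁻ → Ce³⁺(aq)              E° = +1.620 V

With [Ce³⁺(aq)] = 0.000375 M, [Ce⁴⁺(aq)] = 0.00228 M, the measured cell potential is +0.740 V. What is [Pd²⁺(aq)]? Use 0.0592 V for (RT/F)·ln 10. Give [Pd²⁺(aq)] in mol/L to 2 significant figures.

The Ce⁴⁺/Ce³⁺ couple has the larger reduction potential, so it is the cathode: E°cell = +1.620 − (+0.924) = +0.696 V and n = 2.
Rearranging E = E° − (0.0592/n)·log Q gives log Q = 2(+0.696 − (+0.740))/0.0592 = −1.486.
For 2 Ce⁴⁺(aq) + Pd(s) → 2 Ce³⁺(aq) + Pd²⁺(aq), the reaction quotient is Q = ([Ce³⁺(aq)]^2·[Pd²⁺(aq)]) / [Ce⁴⁺(aq)]^2.
Isolating [Pd²⁺(aq)] in Q = 10^{−1.486} yields log [Pd²⁺(aq)] = 0.082, i.e. 1.2 M.

1.2 M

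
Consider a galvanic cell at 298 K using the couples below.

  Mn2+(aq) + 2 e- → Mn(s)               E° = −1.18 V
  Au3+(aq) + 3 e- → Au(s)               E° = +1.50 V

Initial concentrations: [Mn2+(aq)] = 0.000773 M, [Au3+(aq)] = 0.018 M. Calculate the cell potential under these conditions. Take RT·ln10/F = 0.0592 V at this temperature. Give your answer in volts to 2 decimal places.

Since E°(Au³⁺/Au) > E°(Mn²⁺/Mn), Au³⁺/Au serves as the cathode.
E°cell = +1.50 − (−1.18) = +2.68 V, with n = 6 electrons transferred.
The balanced reaction is 2 Au3+(aq) + 3 Mn(s) → 2 Au(s) + 3 Mn2+(aq), so Q = [Mn2+(aq)]^3 / [Au3+(aq)]^2 = 1.43×10^−6 and log Q = −5.846.
Applying E = E° − (RT ln10/nF)·log Q gives +2.68 − (0.0592/6)(−5.846) = +2.74 V.

+2.74 V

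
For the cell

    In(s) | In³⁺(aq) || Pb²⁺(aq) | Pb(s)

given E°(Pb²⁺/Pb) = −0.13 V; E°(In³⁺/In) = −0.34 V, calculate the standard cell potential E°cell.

By convention the left-hand electrode in cell notation is the anode (oxidation) and the right-hand electrode is the cathode (reduction).
E°cell = E°(right) − E°(left) = −0.13 − (−0.34) = +0.21 V.

+0.21 V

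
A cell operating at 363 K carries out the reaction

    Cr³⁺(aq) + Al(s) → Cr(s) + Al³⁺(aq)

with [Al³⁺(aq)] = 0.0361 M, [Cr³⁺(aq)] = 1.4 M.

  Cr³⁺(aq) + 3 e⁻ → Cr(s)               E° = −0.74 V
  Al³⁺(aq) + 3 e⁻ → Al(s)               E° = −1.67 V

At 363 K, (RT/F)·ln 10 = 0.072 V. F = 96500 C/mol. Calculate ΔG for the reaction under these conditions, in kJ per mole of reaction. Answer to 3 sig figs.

The standard cell potential is −0.74 − (−1.67) = +0.93 V, with n = 3 electrons in the balanced equation.
Here Q = [Al³⁺(aq)] / [Cr³⁺(aq)] = 0.0258 (log Q = −1.589), giving E = +0.93 − (0.072/3)·(−1.589) = +0.9681 V.
Finally ΔG = −nFE = −(3)(96500 C/mol)(+0.9681 V) = −280 kJ/mol.

−280 kJ/mol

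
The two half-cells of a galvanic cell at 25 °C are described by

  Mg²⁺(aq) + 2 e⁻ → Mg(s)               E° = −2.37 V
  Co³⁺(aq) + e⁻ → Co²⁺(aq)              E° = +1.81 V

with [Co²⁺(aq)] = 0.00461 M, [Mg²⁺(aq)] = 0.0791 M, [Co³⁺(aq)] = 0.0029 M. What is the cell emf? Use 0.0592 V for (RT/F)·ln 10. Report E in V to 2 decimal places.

The Co³⁺/Co²⁺ couple has the more positive E°, so it is the cathode; Mg²⁺/Mg is the anode.
E°cell = E°cat − E°an = +1.81 − (−2.37) = +4.18 V; n = 2.
Balancing gives 2 Co³⁺(aq) + Mg(s) → 2 Co²⁺(aq) + Mg²⁺(aq); hence Q = ([Co²⁺(aq)]^2·[Mg²⁺(aq)]) / [Co³⁺(aq)]^2 = 0.2 (log Q = −0.699).
E = E° − (0.0592/n)·log Q = +4.18 − (0.0592/2)(−0.699) = +4.20 V.

+4.20 V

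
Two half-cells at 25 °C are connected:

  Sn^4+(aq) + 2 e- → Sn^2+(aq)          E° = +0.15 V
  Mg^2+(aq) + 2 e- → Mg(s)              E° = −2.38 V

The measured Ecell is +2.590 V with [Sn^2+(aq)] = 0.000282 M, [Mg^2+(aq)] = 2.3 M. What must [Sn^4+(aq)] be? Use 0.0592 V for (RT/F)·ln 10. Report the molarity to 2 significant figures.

Sn⁴⁺/Sn²⁺ is the cathode (higher E°); E°cell = +0.15 − (−2.38) = +2.53 V with n = 2.
From the Nernst equation, log Q = n(E° − E)/0.0592 = 2·(+2.53 − (+2.590))/0.0592 = −2.027.
For Sn^4+(aq) + Mg(s) → Sn^2+(aq) + Mg^2+(aq), the reaction quotient is Q = ([Sn^2+(aq)]·[Mg^2+(aq)]) / [Sn^4+(aq)].
Isolating [Sn^4+(aq)] in Q = 10^{−2.027} yields log [Sn^4+(aq)] = −1.161, i.e. 0.069 M.

0.069 M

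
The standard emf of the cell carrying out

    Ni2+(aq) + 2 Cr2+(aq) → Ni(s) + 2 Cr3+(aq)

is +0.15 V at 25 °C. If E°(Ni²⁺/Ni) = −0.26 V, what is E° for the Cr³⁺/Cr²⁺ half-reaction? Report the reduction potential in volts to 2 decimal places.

In the reaction as written the Ni²⁺/Ni couple is reduced (cathode) and Cr³⁺/Cr²⁺ is oxidized (anode), so E°cell = E°(Ni²⁺/Ni) − E°(Cr³⁺/Cr²⁺).
E°(Cr³⁺/Cr²⁺) = E°(cathode) − E°cell = −0.26 − (+0.15) = −0.41 V.

−0.41 V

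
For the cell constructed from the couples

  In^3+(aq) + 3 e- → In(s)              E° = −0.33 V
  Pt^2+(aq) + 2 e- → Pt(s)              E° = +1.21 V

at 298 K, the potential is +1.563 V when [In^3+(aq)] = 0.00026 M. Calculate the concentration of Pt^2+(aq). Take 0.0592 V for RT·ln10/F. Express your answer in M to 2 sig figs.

0.024 M

Pt²⁺/Pt is the cathode (higher E°); E°cell = +1.21 − (−0.33) = +1.54 V with n = 6.
Rearranging E = E° − (0.0592/n)·log Q gives log Q = 6(+1.54 − (+1.563))/0.0592 = −2.331.
The balanced reaction is 3 Pt^2+(aq) + 2 In(s) → 3 Pt(s) + 2 In^3+(aq), so Q = [In^3+(aq)]^2 / [Pt^2+(aq)]^3.
Substituting the known concentrations and solving, log [Pt^2+(aq)] = −1.613 and [Pt^2+(aq)] = 0.024 M.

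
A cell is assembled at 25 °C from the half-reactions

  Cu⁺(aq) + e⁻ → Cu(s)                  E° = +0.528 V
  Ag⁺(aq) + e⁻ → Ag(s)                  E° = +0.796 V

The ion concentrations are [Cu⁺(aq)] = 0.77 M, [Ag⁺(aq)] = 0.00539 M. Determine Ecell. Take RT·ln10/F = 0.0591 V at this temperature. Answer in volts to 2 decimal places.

The Ag⁺/Ag couple has the more positive E°, so it is the cathode; Cu⁺/Cu is the anode.
E°cell = +0.796 − (+0.528) = +0.268 V, with n = 1 electron transferred.
The balanced reaction is Ag⁺(aq) + Cu(s) → Ag(s) + Cu⁺(aq), so Q = [Cu⁺(aq)] / [Ag⁺(aq)] = 143 and log Q = 2.155.
Applying E = E° − (RT ln10/nF)·log Q gives +0.268 − (0.0591/1)(2.155) = +0.14 V.

+0.14 V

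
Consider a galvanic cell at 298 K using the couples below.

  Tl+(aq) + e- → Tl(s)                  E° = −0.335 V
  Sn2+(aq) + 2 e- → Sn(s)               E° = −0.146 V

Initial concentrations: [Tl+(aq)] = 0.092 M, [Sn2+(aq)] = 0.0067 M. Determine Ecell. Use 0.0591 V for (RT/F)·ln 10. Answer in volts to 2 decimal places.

+0.19 V

Since E°(Sn²⁺/Sn) > E°(Tl⁺/Tl), Sn²⁺/Sn serves as the cathode.
The standard potential is −0.146 − (−0.335) = +0.189 V and the balanced reaction transfers n = 2 electrons.
Balancing gives Sn2+(aq) + 2 Tl(s) → Sn(s) + 2 Tl+(aq); hence Q = [Tl+(aq)]^2 / [Sn2+(aq)] = 1.26 (log Q = 0.102).
Applying E = E° − (RT ln10/nF)·log Q gives +0.189 − (0.0591/2)(0.102) = +0.19 V.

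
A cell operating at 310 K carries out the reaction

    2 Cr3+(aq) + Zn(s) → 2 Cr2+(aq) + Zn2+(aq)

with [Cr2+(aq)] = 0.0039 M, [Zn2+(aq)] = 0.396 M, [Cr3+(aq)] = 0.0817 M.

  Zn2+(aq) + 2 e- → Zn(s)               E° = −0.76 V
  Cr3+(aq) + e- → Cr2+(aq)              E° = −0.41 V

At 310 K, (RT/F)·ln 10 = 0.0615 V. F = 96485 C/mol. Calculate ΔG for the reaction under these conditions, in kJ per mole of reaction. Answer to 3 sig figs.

With Cr³⁺/Cr²⁺ reduced at the cathode, E°cell = −0.41 − (−0.76) = +0.35 V and n = 2.
Q = ([Cr2+(aq)]^2·[Zn2+(aq)]) / [Cr3+(aq)]^2 = 0.000902, so log Q = −3.045 and E = +0.35 − (0.0615/2)(−3.045) = +0.4436 V.
ΔG = −nFE = −(2)(96485)(+0.4436) J/mol = −85.6 kJ/mol.

−85.6 kJ/mol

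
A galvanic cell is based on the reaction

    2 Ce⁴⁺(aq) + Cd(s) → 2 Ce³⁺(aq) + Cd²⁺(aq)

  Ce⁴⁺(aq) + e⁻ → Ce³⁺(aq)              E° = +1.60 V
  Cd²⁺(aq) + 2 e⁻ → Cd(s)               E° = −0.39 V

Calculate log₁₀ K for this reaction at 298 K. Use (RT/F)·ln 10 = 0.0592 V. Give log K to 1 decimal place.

The Ce⁴⁺/Ce³⁺ couple is reduced (cathode); E°cell = +1.60 − (−0.39) = +1.99 V with n = 2.
At equilibrium E = 0, so log K = nE°cell / 0.0592 = (2)(+1.99) / 0.0592 = 67.2.

log K = 67.2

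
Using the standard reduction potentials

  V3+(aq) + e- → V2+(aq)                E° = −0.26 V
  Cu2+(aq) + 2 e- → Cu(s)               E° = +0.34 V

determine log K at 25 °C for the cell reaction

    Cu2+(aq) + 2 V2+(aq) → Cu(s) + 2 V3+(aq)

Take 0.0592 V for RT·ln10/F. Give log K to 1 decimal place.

log K = 20.3

The Cu²⁺/Cu couple is reduced (cathode); E°cell = +0.34 − (−0.26) = +0.60 V with n = 2.
At equilibrium E = 0, so log K = nE°cell / 0.0592 = (2)(+0.60) / 0.0592 = 20.3.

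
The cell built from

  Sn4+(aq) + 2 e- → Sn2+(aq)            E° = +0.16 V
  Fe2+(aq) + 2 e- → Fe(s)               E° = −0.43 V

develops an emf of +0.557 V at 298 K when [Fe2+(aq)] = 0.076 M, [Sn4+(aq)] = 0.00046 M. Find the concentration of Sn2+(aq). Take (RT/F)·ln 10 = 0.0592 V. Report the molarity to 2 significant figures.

The Sn⁴⁺/Sn²⁺ couple has the larger reduction potential, so it is the cathode: E°cell = +0.16 − (−0.43) = +0.59 V and n = 2.
From the Nernst equation, log Q = n(E° − E)/0.0592 = 2·(+0.59 − (+0.557))/0.0592 = 1.115.
The balanced reaction is Sn4+(aq) + Fe(s) → Sn2+(aq) + Fe2+(aq), so Q = ([Sn2+(aq)]·[Fe2+(aq)]) / [Sn4+(aq)].
Isolating [Sn2+(aq)] in Q = 10^{1.115} yields log [Sn2+(aq)] = −1.103, i.e. 0.079 M.

0.079 M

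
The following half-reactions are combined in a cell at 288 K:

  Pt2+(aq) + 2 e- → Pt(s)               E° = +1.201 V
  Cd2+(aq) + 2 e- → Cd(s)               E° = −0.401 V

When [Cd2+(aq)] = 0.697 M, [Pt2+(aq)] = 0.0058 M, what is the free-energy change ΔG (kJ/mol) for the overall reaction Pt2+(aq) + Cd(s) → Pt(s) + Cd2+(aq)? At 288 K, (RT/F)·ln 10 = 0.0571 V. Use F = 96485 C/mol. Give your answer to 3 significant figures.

−298 kJ/mol

E°cell = +1.201 − (−0.401) = +1.602 V; the balanced reaction transfers n = 2 electrons.
Q = [Cd2+(aq)] / [Pt2+(aq)] = 120, so log Q = 2.080 and E = +1.602 − (0.0571/2)(2.080) = +1.5426 V.
ΔG = −nFE = −(2)(96485)(+1.5426) J/mol = −298 kJ/mol.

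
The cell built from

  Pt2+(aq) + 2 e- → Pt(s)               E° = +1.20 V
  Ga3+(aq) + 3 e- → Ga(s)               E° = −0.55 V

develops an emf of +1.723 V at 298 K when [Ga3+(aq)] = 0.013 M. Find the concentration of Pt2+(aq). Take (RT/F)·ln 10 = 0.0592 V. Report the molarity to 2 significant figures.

With Pt²⁺/Pt at the cathode and Ga³⁺/Ga at the anode, E°cell = +1.20 − (−0.55) = +1.75 V (n = 6).
From the Nernst equation, log Q = n(E° − E)/0.0592 = 6·(+1.75 − (+1.723))/0.0592 = 2.736.
The balanced reaction is 3 Pt2+(aq) + 2 Ga(s) → 3 Pt(s) + 2 Ga3+(aq), so Q = [Ga3+(aq)]^2 / [Pt2+(aq)]^3.
Solving for the unknown gives log [Pt2+(aq)] = −2.169, so [Pt2+(aq)] ≈ 0.0068 M.

0.0068 M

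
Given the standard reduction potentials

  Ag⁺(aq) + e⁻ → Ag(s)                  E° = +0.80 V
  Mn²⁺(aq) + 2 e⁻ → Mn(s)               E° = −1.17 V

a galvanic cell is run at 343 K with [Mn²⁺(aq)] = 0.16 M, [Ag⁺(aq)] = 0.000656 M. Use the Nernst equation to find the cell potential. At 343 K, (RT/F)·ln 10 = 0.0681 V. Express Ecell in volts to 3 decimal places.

Ag⁺/Ag is reduced (cathode, E° = +0.80 V) and Mn²⁺/Mn is oxidized (anode).
E°cell = E°cat − E°an = +0.80 − (−1.17) = +1.97 V; n = 2.
The balanced reaction is 2 Ag⁺(aq) + Mn(s) → 2 Ag(s) + Mn²⁺(aq), so Q = [Mn²⁺(aq)] / [Ag⁺(aq)]^2 = 3.72×10^5 and log Q = 5.570.
E = E° − (0.0681/n)·log Q = +1.97 − (0.0681/2)(5.570) = +1.780 V.

+1.780 V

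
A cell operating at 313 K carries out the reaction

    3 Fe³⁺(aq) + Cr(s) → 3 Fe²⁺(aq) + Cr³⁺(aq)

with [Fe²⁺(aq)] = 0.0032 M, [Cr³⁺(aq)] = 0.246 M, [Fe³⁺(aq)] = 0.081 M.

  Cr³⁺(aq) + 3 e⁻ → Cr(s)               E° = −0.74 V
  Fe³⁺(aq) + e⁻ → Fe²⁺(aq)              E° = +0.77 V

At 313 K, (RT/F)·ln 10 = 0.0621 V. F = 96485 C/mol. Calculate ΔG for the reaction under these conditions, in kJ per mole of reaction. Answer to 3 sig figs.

−466 kJ/mol

With Fe³⁺/Fe²⁺ reduced at the cathode, E°cell = +0.77 − (−0.74) = +1.51 V and n = 3.
Here Q = ([Fe²⁺(aq)]^3·[Cr³⁺(aq)]) / [Fe³⁺(aq)]^3 = 1.52×10^−5 (log Q = −4.819), giving E = +1.51 − (0.0621/3)·(−4.819) = +1.6098 V.
Then ΔG = −nFE = −3 × 96485 × +1.6098 J/mol = −466 kJ/mol.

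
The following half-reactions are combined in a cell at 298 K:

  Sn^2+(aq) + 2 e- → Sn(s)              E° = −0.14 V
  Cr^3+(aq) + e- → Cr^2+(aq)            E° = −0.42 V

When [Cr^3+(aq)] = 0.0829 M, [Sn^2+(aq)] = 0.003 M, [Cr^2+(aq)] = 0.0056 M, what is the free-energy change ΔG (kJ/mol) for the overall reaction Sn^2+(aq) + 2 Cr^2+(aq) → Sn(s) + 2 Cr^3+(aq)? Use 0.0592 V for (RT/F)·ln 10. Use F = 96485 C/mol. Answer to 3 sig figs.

−26.2 kJ/mol

E°cell = −0.14 − (−0.42) = +0.28 V; the balanced reaction transfers n = 2 electrons.
Here Q = [Cr^3+(aq)]^2 / ([Sn^2+(aq)]·[Cr^2+(aq)]^2) = 7.3×10^4 (log Q = 4.864), giving E = +0.28 − (0.0592/2)·(4.864) = +0.1360 V.
ΔG = −nFE = −(2)(96485)(+0.1360) J/mol = −26.2 kJ/mol.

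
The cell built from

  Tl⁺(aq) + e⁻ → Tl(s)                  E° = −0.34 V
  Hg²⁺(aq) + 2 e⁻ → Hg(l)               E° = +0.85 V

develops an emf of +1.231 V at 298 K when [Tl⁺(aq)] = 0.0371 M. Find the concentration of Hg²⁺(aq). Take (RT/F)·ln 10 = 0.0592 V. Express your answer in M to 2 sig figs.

With Hg²⁺/Hg at the cathode and Tl⁺/Tl at the anode, E°cell = +0.85 − (−0.34) = +1.19 V (n = 2).
Rearranging E = E° − (0.0592/n)·log Q gives log Q = 2(+1.19 − (+1.231))/0.0592 = −1.385.
Balancing electrons gives Hg²⁺(aq) + 2 Tl(s) → Hg(l) + 2 Tl⁺(aq); thus Q = [Tl⁺(aq)]^2 / [Hg²⁺(aq)].
Substituting the known concentrations and solving, log [Hg²⁺(aq)] = −1.476 and [Hg²⁺(aq)] = 0.033 M.

0.033 M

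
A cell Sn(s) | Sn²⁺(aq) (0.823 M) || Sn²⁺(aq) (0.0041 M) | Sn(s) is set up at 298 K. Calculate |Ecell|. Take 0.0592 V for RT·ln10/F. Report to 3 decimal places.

0.068 V

For a concentration cell E°cell = 0, since both electrodes use the same couple.
The compartment with the higher Sn²⁺(aq) concentration (0.823 M) acts as the cathode; ions are reduced there and produced at the dilute (0.0041 M) anode.
With n = 2, Ecell = −(0.0592/2)·log([dilute]/[conc]) = −(0.0592/2)·log(0.0041/0.823) = +0.068 V.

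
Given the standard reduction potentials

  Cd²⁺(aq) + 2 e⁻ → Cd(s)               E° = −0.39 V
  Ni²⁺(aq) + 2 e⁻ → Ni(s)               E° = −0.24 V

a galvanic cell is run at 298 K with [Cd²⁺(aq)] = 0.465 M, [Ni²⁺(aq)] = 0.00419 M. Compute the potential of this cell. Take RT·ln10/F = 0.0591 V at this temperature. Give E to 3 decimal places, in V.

The Ni²⁺/Ni couple has the more positive E°, so it is the cathode; Cd²⁺/Cd is the anode.
E°cell = −0.24 − (−0.39) = +0.15 V, with n = 2 electrons transferred.
Balancing gives Ni²⁺(aq) + Cd(s) → Ni(s) + Cd²⁺(aq); hence Q = [Cd²⁺(aq)] / [Ni²⁺(aq)] = 111 (log Q = 2.045).
Applying E = E° − (RT ln10/nF)·log Q gives +0.15 − (0.0591/2)(2.045) = +0.090 V.

+0.090 V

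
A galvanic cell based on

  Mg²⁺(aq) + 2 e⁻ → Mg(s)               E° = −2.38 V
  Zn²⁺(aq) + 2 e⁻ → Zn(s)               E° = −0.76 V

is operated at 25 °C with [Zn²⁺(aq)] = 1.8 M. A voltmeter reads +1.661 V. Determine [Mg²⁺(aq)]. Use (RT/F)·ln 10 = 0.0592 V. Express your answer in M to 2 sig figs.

With Zn²⁺/Zn at the cathode and Mg²⁺/Mg at the anode, E°cell = −0.76 − (−2.38) = +1.62 V (n = 2).
From the Nernst equation, log Q = n(E° − E)/0.0592 = 2·(+1.62 − (+1.661))/0.0592 = −1.385.
Balancing electrons gives Zn²⁺(aq) + Mg(s) → Zn(s) + Mg²⁺(aq); thus Q = [Mg²⁺(aq)] / [Zn²⁺(aq)].
Isolating [Mg²⁺(aq)] in Q = 10^{−1.385} yields log [Mg²⁺(aq)] = −1.130, i.e. 0.074 M.

0.074 M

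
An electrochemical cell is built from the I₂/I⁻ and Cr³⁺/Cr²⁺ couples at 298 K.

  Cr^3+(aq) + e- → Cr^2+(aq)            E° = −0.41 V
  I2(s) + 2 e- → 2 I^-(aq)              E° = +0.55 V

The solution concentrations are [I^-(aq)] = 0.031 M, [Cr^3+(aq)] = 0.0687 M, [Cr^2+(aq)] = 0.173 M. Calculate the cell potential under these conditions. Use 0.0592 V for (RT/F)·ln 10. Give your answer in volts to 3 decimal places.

The I₂/I⁻ couple has the more positive E°, so it is the cathode; Cr³⁺/Cr²⁺ is the anode.
E°cell = +0.55 − (−0.41) = +0.96 V, with n = 2 electrons transferred.
For the overall reaction I2(s) + 2 Cr^2+(aq) → 2 I^-(aq) + 2 Cr^3+(aq), Q = ([I^-(aq)]^2·[Cr^3+(aq)]^2) / [Cr^2+(aq)]^2 = 0.000152, giving log Q = −3.819.
By the Nernst equation, E = +0.96 − (0.0592/2)·(−3.819) = +1.073 V.

+1.073 V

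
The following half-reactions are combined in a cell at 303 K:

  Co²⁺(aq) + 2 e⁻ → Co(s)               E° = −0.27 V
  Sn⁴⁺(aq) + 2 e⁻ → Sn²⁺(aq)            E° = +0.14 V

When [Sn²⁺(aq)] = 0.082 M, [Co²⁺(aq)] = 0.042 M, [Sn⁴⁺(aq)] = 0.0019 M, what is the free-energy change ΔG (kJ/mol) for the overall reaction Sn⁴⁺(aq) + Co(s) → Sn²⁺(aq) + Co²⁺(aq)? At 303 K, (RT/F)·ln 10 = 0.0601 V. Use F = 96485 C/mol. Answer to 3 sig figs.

−77.6 kJ/mol

The standard cell potential is +0.14 − (−0.27) = +0.41 V, with n = 2 electrons in the balanced equation.
The reaction quotient is ([Sn²⁺(aq)]·[Co²⁺(aq)]) / [Sn⁴⁺(aq)] = 1.81; by Nernst, E = +0.41 − (0.0601/2)(0.258) = +0.4022 V.
Then ΔG = −nFE = −2 × 96485 × +0.4022 J/mol = −77.6 kJ/mol.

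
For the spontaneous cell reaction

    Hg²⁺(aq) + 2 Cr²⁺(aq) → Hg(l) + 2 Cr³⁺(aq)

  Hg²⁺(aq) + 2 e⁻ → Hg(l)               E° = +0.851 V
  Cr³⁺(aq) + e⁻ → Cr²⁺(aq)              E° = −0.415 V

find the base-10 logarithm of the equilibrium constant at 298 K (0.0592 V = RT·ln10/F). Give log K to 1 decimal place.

The Hg²⁺/Hg couple is reduced (cathode); E°cell = +0.851 − (−0.415) = +1.266 V with n = 2.
At equilibrium E = 0, so log K = nE°cell / 0.0592 = (2)(+1.266) / 0.0592 = 42.8.

log K = 42.8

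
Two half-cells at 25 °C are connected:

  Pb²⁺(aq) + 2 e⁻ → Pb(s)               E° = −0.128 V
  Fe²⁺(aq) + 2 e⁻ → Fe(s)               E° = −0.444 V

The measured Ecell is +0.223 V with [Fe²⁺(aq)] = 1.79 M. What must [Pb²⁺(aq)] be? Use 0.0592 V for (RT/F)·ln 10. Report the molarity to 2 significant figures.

The Pb²⁺/Pb couple has the larger reduction potential, so it is the cathode: E°cell = −0.128 − (−0.444) = +0.316 V and n = 2.
Rearranging E = E° − (0.0592/n)·log Q gives log Q = 2(+0.316 − (+0.223))/0.0592 = 3.142.
For Pb²⁺(aq) + Fe(s) → Pb(s) + Fe²⁺(aq), the reaction quotient is Q = [Fe²⁺(aq)] / [Pb²⁺(aq)].
Solving for the unknown gives log [Pb²⁺(aq)] = −2.889, so [Pb²⁺(aq)] ≈ 0.0013 M.

0.0013 M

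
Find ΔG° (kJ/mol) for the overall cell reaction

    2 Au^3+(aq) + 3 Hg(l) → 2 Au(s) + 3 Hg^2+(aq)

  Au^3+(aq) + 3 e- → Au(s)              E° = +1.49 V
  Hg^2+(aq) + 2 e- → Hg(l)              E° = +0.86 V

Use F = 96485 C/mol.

In the reaction as written Au^3+(aq) is reduced, so the Au³⁺/Au couple is the cathode and Hg²⁺/Hg is the anode.
E°cell = +1.49 − (+0.86) = +0.63 V; balancing electrons gives n = 6.
ΔG° = −nFE°cell = −(6)(96485)(+0.63) J/mol = −365 kJ/mol.

−365 kJ/mol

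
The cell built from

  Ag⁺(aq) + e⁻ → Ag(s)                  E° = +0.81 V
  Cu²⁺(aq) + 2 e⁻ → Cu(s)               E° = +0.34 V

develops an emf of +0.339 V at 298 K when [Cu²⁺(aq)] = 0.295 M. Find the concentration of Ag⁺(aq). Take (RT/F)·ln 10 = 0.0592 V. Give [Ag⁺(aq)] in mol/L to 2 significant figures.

0.0033 M

With Ag⁺/Ag at the cathode and Cu²⁺/Cu at the anode, E°cell = +0.81 − (+0.34) = +0.47 V (n = 2).
Rearranging E = E° − (0.0592/n)·log Q gives log Q = 2(+0.47 − (+0.339))/0.0592 = 4.426.
For 2 Ag⁺(aq) + Cu(s) → 2 Ag(s) + Cu²⁺(aq), the reaction quotient is Q = [Cu²⁺(aq)] / [Ag⁺(aq)]^2.
Solving for the unknown gives log [Ag⁺(aq)] = −2.478, so [Ag⁺(aq)] ≈ 0.0033 M.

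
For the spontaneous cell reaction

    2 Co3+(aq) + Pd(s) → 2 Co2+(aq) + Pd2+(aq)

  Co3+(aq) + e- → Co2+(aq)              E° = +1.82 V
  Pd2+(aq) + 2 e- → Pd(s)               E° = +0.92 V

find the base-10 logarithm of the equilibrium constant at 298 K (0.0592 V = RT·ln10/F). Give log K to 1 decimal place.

The Co³⁺/Co²⁺ couple is reduced (cathode); E°cell = +1.82 − (+0.92) = +0.90 V with n = 2.
At equilibrium E = 0, so log K = nE°cell / 0.0592 = (2)(+0.90) / 0.0592 = 30.4.

log K = 30.4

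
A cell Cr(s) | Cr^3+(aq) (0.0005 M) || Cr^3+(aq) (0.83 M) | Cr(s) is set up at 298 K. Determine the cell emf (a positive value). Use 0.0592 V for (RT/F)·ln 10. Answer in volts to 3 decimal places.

For a concentration cell E°cell = 0, since both electrodes use the same couple.
The compartment with the higher Cr^3+(aq) concentration (0.83 M) acts as the cathode; ions are reduced there and produced at the dilute (0.0005 M) anode.
With n = 3, Ecell = −(0.0592/3)·log([dilute]/[conc]) = −(0.0592/3)·log(0.0005/0.83) = +0.064 V.

0.064 V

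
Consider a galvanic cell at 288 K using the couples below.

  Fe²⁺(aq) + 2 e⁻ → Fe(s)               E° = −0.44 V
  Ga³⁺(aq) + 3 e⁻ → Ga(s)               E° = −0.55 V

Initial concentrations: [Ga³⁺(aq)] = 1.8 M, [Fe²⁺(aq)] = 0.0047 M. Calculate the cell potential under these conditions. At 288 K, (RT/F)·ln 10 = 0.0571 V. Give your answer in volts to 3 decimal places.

+0.039 V

Fe²⁺/Fe is reduced (cathode, E° = −0.44 V) and Ga³⁺/Ga is oxidized (anode).
E°cell = E°cat − E°an = −0.44 − (−0.55) = +0.11 V; n = 6.
For the overall reaction 3 Fe²⁺(aq) + 2 Ga(s) → 3 Fe(s) + 2 Ga³⁺(aq), Q = [Ga³⁺(aq)]^2 / [Fe²⁺(aq)]^3 = 3.12×10^7, giving log Q = 7.494.
By the Nernst equation, E = +0.11 − (0.0571/6)·(7.494) = +0.039 V.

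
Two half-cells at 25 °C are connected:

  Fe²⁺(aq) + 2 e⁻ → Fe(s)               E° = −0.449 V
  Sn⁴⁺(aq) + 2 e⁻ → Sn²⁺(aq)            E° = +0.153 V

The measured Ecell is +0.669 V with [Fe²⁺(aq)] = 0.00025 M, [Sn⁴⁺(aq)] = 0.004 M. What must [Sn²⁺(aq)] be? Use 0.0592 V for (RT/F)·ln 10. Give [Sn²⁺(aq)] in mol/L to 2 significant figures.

The Sn⁴⁺/Sn²⁺ couple has the larger reduction potential, so it is the cathode: E°cell = +0.153 − (−0.449) = +0.602 V and n = 2.
Rearranging E = E° − (0.0592/n)·log Q gives log Q = 2(+0.602 − (+0.669))/0.0592 = −2.264.
Balancing electrons gives Sn⁴⁺(aq) + Fe(s) → Sn²⁺(aq) + Fe²⁺(aq); thus Q = ([Sn²⁺(aq)]·[Fe²⁺(aq)]) / [Sn⁴⁺(aq)].
Substituting the known concentrations and solving, log [Sn²⁺(aq)] = −1.060 and [Sn²⁺(aq)] = 0.087 M.

0.087 M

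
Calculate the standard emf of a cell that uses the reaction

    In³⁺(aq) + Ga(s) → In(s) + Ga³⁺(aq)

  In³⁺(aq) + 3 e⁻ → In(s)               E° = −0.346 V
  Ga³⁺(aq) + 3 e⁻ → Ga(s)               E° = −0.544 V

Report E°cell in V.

In³⁺(aq) gains electrons, so the In³⁺/In couple is the cathode; the Ga³⁺/Ga couple is the anode.
E°cell = E°(cathode) − E°(anode) = −0.346 − (−0.544) = +0.198 V.

+0.198 V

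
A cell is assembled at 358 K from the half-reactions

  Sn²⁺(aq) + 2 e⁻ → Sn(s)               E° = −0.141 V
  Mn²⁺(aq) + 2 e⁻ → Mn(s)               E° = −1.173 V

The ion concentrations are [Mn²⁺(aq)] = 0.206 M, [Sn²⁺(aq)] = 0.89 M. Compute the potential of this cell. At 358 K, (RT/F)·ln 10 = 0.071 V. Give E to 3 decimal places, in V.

+1.055 V

The Sn²⁺/Sn couple has the more positive E°, so it is the cathode; Mn²⁺/Mn is the anode.
The standard potential is −0.141 − (−1.173) = +1.032 V and the balanced reaction transfers n = 2 electrons.
For the overall reaction Sn²⁺(aq) + Mn(s) → Sn(s) + Mn²⁺(aq), Q = [Mn²⁺(aq)] / [Sn²⁺(aq)] = 0.231, giving log Q = −0.636.
Applying E = E° − (RT ln10/nF)·log Q gives +1.032 − (0.071/2)(−0.636) = +1.055 V.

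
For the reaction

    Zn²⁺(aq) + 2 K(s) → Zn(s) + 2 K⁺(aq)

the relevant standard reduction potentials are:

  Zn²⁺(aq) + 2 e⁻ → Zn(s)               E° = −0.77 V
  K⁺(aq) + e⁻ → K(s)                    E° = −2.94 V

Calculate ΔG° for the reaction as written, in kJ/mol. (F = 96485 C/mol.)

In the reaction as written Zn²⁺(aq) is reduced, so the Zn²⁺/Zn couple is the cathode and K⁺/K is the anode.
E°cell = −0.77 − (−2.94) = +2.17 V; balancing electrons gives n = 2.
ΔG° = −nFE°cell = −(2)(96485)(+2.17) J/mol = −419 kJ/mol.

−419 kJ/mol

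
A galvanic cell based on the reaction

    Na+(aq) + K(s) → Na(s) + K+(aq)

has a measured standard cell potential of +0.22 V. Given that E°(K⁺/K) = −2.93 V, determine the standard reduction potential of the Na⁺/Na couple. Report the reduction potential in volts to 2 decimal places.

In the reaction as written the Na⁺/Na couple is reduced (cathode) and K⁺/K is oxidized (anode), so E°cell = E°(Na⁺/Na) − E°(K⁺/K).
E°(Na⁺/Na) = E°cell + E°(anode) = +0.22 + (−2.93) = −2.71 V.

−2.71 V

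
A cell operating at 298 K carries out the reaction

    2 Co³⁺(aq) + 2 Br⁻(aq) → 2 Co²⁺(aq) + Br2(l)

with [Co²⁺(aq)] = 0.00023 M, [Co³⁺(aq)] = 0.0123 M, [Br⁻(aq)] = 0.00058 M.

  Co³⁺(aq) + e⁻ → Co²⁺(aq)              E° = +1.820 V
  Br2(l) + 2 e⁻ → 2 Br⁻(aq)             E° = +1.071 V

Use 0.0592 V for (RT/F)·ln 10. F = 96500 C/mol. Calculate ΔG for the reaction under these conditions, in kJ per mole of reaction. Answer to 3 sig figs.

−127 kJ/mol

The standard cell potential is +1.820 − (+1.071) = +0.749 V, with n = 2 electrons in the balanced equation.
Here Q = [Co²⁺(aq)]^2 / ([Co³⁺(aq)]^2·[Br⁻(aq)]^2) = 1.04×10^3 (log Q = 3.017), giving E = +0.749 − (0.0592/2)·(3.017) = +0.6597 V.
ΔG = −nFE = −(2)(96500)(+0.6597) J/mol = −127 kJ/mol.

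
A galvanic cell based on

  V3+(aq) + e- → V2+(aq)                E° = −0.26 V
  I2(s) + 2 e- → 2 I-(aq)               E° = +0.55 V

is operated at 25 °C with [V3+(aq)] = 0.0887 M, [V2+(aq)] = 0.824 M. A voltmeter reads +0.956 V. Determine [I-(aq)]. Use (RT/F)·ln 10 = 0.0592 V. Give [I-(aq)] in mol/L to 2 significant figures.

0.032 M

I₂/I⁻ is the cathode (higher E°); E°cell = +0.55 − (−0.26) = +0.81 V with n = 2.
Rearranging E = E° − (0.0592/n)·log Q gives log Q = 2(+0.81 − (+0.956))/0.0592 = −4.932.
For I2(s) + 2 V2+(aq) → 2 I-(aq) + 2 V3+(aq), the reaction quotient is Q = ([I-(aq)]^2·[V3+(aq)]^2) / [V2+(aq)]^2.
Substituting the known concentrations and solving, log [I-(aq)] = −1.498 and [I-(aq)] = 0.032 M.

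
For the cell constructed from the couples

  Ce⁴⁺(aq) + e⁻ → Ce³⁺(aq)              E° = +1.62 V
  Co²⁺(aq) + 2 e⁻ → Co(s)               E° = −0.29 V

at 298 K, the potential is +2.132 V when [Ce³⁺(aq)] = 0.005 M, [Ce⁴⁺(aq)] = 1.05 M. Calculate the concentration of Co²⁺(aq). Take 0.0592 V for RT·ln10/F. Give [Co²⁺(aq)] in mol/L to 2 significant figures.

Ce⁴⁺/Ce³⁺ is the cathode (higher E°); E°cell = +1.62 − (−0.29) = +1.91 V with n = 2.
Since E = E° − (0.0592/n)·log Q, log Q = n(E° − E)/0.0592 = −7.500.
For 2 Ce⁴⁺(aq) + Co(s) → 2 Ce³⁺(aq) + Co²⁺(aq), the reaction quotient is Q = ([Ce³⁺(aq)]^2·[Co²⁺(aq)]) / [Ce⁴⁺(aq)]^2.
Isolating [Co²⁺(aq)] in Q = 10^{−7.500} yields log [Co²⁺(aq)] = −2.856, i.e. 0.0014 M.

0.0014 M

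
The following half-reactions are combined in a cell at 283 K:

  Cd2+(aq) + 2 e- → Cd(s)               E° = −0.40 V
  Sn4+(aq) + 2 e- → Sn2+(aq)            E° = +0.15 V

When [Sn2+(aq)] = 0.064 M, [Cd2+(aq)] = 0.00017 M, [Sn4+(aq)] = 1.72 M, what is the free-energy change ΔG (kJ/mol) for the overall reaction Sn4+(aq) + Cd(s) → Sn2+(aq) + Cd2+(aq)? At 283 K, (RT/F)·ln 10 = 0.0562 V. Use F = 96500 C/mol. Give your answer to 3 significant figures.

The standard cell potential is +0.15 − (−0.40) = +0.55 V, with n = 2 electrons in the balanced equation.
Here Q = ([Sn2+(aq)]·[Cd2+(aq)]) / [Sn4+(aq)] = 6.33×10^−6 (log Q = −5.199), giving E = +0.55 − (0.0562/2)·(−5.199) = +0.6961 V.
Finally ΔG = −nFE = −(2)(96500 C/mol)(+0.6961 V) = −134 kJ/mol.

−134 kJ/mol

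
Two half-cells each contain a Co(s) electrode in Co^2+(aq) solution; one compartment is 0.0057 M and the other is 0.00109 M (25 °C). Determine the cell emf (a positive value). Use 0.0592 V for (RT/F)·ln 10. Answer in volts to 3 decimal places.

For a concentration cell E°cell = 0, since both electrodes use the same couple.
The compartment with the higher Co^2+(aq) concentration (0.0057 M) acts as the cathode; ions are reduced there and produced at the dilute (0.00109 M) anode.
With n = 2, Ecell = −(0.0592/2)·log([dilute]/[conc]) = −(0.0592/2)·log(0.00109/0.0057) = +0.021 V.

0.021 V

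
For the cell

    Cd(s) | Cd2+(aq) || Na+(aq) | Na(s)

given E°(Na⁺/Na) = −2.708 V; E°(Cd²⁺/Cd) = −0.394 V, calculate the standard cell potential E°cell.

−2.314 V

By convention the left-hand electrode in cell notation is the anode (oxidation) and the right-hand electrode is the cathode (reduction).
E°cell = E°(right) − E°(left) = −2.708 − (−0.394) = −2.314 V.
The negative sign shows that, as written, the cell would require an external voltage to drive the reaction.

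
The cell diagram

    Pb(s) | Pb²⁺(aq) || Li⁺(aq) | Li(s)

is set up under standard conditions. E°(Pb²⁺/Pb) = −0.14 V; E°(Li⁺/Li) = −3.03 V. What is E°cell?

By convention the left-hand electrode in cell notation is the anode (oxidation) and the right-hand electrode is the cathode (reduction).
E°cell = E°(right) − E°(left) = −3.03 − (−0.14) = −2.89 V.
The negative sign shows that, as written, the cell would require an external voltage to drive the reaction.

−2.89 V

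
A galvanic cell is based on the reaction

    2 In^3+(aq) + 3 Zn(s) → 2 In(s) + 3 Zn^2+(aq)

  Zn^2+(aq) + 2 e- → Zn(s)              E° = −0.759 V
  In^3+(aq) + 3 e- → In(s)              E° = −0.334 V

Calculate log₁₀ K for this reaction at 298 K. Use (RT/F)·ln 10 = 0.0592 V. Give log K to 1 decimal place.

log K = 43.1

The In³⁺/In couple is reduced (cathode); E°cell = −0.334 − (−0.759) = +0.425 V with n = 6.
At equilibrium E = 0, so log K = nE°cell / 0.0592 = (6)(+0.425) / 0.0592 = 43.1.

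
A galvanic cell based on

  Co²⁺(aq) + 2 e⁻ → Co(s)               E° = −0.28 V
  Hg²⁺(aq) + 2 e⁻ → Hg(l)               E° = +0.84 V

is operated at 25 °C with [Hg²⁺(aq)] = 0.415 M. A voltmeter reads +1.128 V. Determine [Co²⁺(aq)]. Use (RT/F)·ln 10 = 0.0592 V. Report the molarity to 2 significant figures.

With Hg²⁺/Hg at the cathode and Co²⁺/Co at the anode, E°cell = +0.84 − (−0.28) = +1.12 V (n = 2).
From the Nernst equation, log Q = n(E° − E)/0.0592 = 2·(+1.12 − (+1.128))/0.0592 = −0.270.
Balancing electrons gives Hg²⁺(aq) + Co(s) → Hg(l) + Co²⁺(aq); thus Q = [Co²⁺(aq)] / [Hg²⁺(aq)].
Isolating [Co²⁺(aq)] in Q = 10^{−0.270} yields log [Co²⁺(aq)] = −0.652, i.e. 0.22 M.

0.22 M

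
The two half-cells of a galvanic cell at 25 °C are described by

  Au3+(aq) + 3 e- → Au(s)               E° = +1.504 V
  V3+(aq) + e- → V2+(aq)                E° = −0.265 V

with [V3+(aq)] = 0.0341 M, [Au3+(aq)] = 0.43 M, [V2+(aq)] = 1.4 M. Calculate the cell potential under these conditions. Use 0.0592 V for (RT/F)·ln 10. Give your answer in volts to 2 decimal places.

+1.86 V

The Au³⁺/Au couple has the more positive E°, so it is the cathode; V³⁺/V²⁺ is the anode.
The standard potential is +1.504 − (−0.265) = +1.769 V and the balanced reaction transfers n = 3 electrons.
The balanced reaction is Au3+(aq) + 3 V2+(aq) → Au(s) + 3 V3+(aq), so Q = [V3+(aq)]^3 / ([Au3+(aq)]·[V2+(aq)]^3) = 3.36×10^−5 and log Q = −4.474.
Applying E = E° − (RT ln10/nF)·log Q gives +1.769 − (0.0592/3)(−4.474) = +1.86 V.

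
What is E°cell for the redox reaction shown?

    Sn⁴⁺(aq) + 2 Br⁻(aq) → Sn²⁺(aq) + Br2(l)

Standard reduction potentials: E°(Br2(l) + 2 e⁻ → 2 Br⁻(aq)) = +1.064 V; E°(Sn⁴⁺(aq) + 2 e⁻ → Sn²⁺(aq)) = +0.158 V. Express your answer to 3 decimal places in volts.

In the reaction as written, Sn⁴⁺(aq) is reduced (cathode) and Br2(l) is produced by oxidation at the anode.
E°cell = E°(cathode) − E°(anode) = +0.158 − (+1.064) = −0.906 V.
The negative E°cell means the reaction is non-spontaneous in the direction written.

−0.906 V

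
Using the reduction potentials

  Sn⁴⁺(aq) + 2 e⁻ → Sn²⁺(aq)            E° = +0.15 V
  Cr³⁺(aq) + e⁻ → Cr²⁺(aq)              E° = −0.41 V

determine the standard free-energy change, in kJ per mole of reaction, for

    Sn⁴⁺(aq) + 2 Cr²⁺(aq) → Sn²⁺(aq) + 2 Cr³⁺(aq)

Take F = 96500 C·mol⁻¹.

−108 kJ/mol

In the reaction as written Sn⁴⁺(aq) is reduced, so the Sn⁴⁺/Sn²⁺ couple is the cathode and Cr³⁺/Cr²⁺ is the anode.
E°cell = +0.15 − (−0.41) = +0.56 V; balancing electrons gives n = 2.
ΔG° = −nFE°cell = −(2)(96500)(+0.56) J/mol = −108 kJ/mol.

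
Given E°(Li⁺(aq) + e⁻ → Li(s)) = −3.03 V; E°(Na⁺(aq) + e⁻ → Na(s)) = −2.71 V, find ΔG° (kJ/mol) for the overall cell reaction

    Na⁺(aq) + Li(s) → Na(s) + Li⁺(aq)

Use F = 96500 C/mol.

In the reaction as written Na⁺(aq) is reduced, so the Na⁺/Na couple is the cathode and Li⁺/Li is the anode.
E°cell = −2.71 − (−3.03) = +0.32 V; balancing electrons gives n = 1.
ΔG° = −nFE°cell = −(1)(96500)(+0.32) J/mol = −30.9 kJ/mol.

−30.9 kJ/mol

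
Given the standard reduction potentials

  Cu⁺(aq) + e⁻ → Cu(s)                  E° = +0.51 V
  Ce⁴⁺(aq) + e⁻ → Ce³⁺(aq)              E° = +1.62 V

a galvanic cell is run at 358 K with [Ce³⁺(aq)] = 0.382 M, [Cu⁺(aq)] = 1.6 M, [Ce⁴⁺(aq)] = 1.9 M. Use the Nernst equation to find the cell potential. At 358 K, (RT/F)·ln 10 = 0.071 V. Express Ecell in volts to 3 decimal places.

Since E°(Ce⁴⁺/Ce³⁺) > E°(Cu⁺/Cu), Ce⁴⁺/Ce³⁺ serves as the cathode.
E°cell = +1.62 − (+0.51) = +1.11 V, with n = 1 electron transferred.
For the overall reaction Ce⁴⁺(aq) + Cu(s) → Ce³⁺(aq) + Cu⁺(aq), Q = ([Ce³⁺(aq)]·[Cu⁺(aq)]) / [Ce⁴⁺(aq)] = 0.322, giving log Q = −0.493.
Applying E = E° − (RT ln10/nF)·log Q gives +1.11 − (0.071/1)(−0.493) = +1.145 V.

+1.145 V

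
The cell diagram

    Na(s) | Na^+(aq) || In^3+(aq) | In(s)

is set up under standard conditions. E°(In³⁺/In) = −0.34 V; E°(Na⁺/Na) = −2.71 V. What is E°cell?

+2.37 V

By convention the left-hand electrode in cell notation is the anode (oxidation) and the right-hand electrode is the cathode (reduction).
E°cell = E°(right) − E°(left) = −0.34 − (−2.71) = +2.37 V.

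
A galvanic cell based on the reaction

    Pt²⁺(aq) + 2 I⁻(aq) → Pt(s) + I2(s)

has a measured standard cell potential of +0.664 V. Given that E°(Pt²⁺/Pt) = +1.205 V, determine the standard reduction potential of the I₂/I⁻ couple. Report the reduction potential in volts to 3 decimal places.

+0.541 V

In the reaction as written the Pt²⁺/Pt couple is reduced (cathode) and I₂/I⁻ is oxidized (anode), so E°cell = E°(Pt²⁺/Pt) − E°(I₂/I⁻).
E°(I₂/I⁻) = E°(cathode) − E°cell = +1.205 − (+0.664) = +0.541 V.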